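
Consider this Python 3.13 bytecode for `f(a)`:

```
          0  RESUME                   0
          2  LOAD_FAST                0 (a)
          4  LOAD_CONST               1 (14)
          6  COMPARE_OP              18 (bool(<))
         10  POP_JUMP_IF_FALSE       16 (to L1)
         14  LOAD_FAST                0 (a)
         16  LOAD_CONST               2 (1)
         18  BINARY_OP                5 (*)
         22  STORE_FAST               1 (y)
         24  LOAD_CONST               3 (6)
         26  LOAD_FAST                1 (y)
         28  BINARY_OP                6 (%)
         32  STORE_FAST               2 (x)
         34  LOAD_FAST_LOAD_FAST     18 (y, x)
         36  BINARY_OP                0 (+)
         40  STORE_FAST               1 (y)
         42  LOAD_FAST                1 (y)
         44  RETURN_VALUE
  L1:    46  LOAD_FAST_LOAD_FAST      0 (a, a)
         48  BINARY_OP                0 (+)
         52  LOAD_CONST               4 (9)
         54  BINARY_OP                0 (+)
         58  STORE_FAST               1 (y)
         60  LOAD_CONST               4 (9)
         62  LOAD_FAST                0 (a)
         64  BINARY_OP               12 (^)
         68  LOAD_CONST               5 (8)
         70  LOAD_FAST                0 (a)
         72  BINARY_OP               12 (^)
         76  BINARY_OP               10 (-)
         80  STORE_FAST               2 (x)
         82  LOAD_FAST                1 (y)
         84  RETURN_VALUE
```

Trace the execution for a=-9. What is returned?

-12

LOAD_FAST a → push -9. Stack: [-9]
LOAD_CONST → push 14. Stack: [-9, 14]
COMPARE_OP bool(<) → -9 vs 14 = True. Stack: [True]
POP_JUMP_IF_FALSE → pop True; no jump. Stack: []
LOAD_FAST a → push -9. Stack: [-9]
LOAD_CONST → push 1. Stack: [-9, 1]
BINARY_OP * → -9 * 1 = -9. Stack: [-9]
STORE_FAST y → y=-9. Stack: []
LOAD_CONST → push 6. Stack: [6]
LOAD_FAST y → push -9. Stack: [6, -9]
BINARY_OP % → 6 % -9 = -3. Stack: [-3]
STORE_FAST x → x=-3. Stack: []
LOAD_FAST_LOAD_FAST y,x → push -9,-3. Stack: [-9, -3]
BINARY_OP + → -9 + -3 = -12. Stack: [-12]
STORE_FAST y → y=-12. Stack: []
LOAD_FAST y → push -12. Stack: [-12]
RETURN_VALUE → return -12.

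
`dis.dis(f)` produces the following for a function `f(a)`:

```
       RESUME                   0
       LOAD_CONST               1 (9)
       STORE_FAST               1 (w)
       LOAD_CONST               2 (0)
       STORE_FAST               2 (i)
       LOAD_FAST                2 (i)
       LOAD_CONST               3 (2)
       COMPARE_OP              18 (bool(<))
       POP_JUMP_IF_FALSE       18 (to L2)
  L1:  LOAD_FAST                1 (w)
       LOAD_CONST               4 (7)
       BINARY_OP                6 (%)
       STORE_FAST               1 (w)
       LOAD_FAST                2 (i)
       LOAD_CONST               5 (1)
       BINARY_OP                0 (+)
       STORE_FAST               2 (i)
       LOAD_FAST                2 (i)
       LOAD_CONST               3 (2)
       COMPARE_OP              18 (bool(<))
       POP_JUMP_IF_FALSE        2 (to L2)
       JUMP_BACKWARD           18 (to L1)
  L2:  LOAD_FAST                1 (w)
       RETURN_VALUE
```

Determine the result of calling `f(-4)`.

LOAD_CONST → push 9. Stack: [9]
STORE_FAST w → w=9. Stack: []
LOAD_CONST → push 0. Stack: [0]
STORE_FAST i → i=0. Stack: []
LOAD_FAST i → push 0. Stack: [0]
LOAD_CONST → push 2. Stack: [0, 2]
COMPARE_OP bool(<) → 0 vs 2 = True. Stack: [True]
POP_JUMP_IF_FALSE → pop True; no jump. Stack: []
LOAD_FAST w → push 9. Stack: [9]
LOAD_CONST → push 7. Stack: [9, 7]
BINARY_OP % → 9 % 7 = 2. Stack: [2]
STORE_FAST w → w=2. Stack: []
LOAD_FAST i → push 0. Stack: [0]
LOAD_CONST → push 1. Stack: [0, 1]
BINARY_OP + → 0 + 1 = 1. Stack: [1]
STORE_FAST i → i=1. Stack: []
LOAD_FAST i → push 1. Stack: [1]
LOAD_CONST → push 2. Stack: [1, 2]
COMPARE_OP bool(<) → 1 vs 2 = True. Stack: [True]
POP_JUMP_IF_FALSE → pop True; no jump. Stack: []
LOAD_FAST w → push 2. Stack: [2]
LOAD_CONST → push 7. Stack: [2, 7]
BINARY_OP % → 2 % 7 = 2. Stack: [2]
STORE_FAST w → w=2. Stack: []
LOAD_FAST i → push 1. Stack: [1]
LOAD_CONST → push 1. Stack: [1, 1]
BINARY_OP + → 1 + 1 = 2. Stack: [2]
STORE_FAST i → i=2. Stack: []
LOAD_FAST i → push 2. Stack: [2]
LOAD_CONST → push 2. Stack: [2, 2]
COMPARE_OP bool(<) → 2 vs 2 = False. Stack: [False]
POP_JUMP_IF_FALSE → pop False; jump. Stack: []
LOAD_FAST w → push 2. Stack: [2]
RETURN_VALUE → return 2.

2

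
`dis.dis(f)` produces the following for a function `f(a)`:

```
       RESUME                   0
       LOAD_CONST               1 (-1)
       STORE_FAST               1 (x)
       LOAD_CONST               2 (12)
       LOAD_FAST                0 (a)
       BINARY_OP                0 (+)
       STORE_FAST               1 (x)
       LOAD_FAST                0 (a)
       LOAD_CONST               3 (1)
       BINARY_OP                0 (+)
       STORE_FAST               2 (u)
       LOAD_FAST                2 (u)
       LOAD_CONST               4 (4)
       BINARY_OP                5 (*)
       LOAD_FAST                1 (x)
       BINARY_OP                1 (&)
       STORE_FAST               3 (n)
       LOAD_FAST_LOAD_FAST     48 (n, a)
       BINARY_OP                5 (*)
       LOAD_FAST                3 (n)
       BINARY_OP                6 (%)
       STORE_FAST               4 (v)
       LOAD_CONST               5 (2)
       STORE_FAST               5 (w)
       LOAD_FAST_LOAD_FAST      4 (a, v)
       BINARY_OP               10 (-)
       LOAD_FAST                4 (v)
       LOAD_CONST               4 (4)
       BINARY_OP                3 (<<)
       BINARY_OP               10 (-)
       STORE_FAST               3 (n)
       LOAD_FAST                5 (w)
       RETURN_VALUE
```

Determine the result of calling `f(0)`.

2

LOAD_CONST → push -1. Stack: [-1]
STORE_FAST x → x=-1. Stack: []
LOAD_CONST → push 12. Stack: [12]
LOAD_FAST a → push 0. Stack: [12, 0]
BINARY_OP + → 12 + 0 = 12. Stack: [12]
STORE_FAST x → x=12. Stack: []
LOAD_FAST a → push 0. Stack: [0]
LOAD_CONST → push 1. Stack: [0, 1]
BINARY_OP + → 0 + 1 = 1. Stack: [1]
STORE_FAST u → u=1. Stack: []
LOAD_FAST u → push 1. Stack: [1]
LOAD_CONST → push 4. Stack: [1, 4]
BINARY_OP * → 1 * 4 = 4. Stack: [4]
LOAD_FAST x → push 12. Stack: [4, 12]
BINARY_OP & → 4 & 12 = 4. Stack: [4]
STORE_FAST n → n=4. Stack: []
LOAD_FAST_LOAD_FAST n,a → push 4,0. Stack: [4, 0]
BINARY_OP * → 4 * 0 = 0. Stack: [0]
LOAD_FAST n → push 4. Stack: [0, 4]
BINARY_OP % → 0 % 4 = 0. Stack: [0]
STORE_FAST v → v=0. Stack: []
LOAD_CONST → push 2. Stack: [2]
STORE_FAST w → w=2. Stack: []
LOAD_FAST_LOAD_FAST a,v → push 0,0. Stack: [0, 0]
BINARY_OP - → 0 - 0 = 0. Stack: [0]
LOAD_FAST v → push 0. Stack: [0, 0]
LOAD_CONST → push 4. Stack: [0, 0, 4]
BINARY_OP << → 0 << 4 = 0. Stack: [0, 0]
BINARY_OP - → 0 - 0 = 0. Stack: [0]
STORE_FAST n → n=0. Stack: []
LOAD_FAST w → push 2. Stack: [2]
RETURN_VALUE → return 2.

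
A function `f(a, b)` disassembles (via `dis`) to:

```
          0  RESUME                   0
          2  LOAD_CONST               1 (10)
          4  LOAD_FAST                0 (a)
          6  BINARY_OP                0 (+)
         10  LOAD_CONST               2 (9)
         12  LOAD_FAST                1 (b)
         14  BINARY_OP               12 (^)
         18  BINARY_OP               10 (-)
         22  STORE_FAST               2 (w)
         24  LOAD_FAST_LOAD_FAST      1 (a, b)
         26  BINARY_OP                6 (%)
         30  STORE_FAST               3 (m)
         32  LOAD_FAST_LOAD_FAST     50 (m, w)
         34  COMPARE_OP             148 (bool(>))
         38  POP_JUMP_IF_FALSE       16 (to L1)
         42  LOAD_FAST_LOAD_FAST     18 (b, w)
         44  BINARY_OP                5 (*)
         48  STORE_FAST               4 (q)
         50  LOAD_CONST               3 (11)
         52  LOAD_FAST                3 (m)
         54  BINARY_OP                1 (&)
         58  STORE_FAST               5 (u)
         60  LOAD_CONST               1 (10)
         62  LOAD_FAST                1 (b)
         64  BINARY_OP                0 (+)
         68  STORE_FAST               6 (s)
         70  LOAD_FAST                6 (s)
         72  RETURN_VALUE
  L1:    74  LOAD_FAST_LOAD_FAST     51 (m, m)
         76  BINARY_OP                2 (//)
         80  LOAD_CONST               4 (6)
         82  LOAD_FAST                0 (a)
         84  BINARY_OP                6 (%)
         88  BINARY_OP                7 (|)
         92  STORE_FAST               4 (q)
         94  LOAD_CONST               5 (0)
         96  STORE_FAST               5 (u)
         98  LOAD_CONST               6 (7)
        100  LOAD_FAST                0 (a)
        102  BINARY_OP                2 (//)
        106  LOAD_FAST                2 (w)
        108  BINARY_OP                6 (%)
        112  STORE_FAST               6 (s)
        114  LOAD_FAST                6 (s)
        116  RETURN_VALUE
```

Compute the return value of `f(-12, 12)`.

22

LOAD_CONST → push 10. Stack: [10]
LOAD_FAST a → push -12. Stack: [10, -12]
BINARY_OP + → 10 + -12 = -2. Stack: [-2]
LOAD_CONST → push 9. Stack: [-2, 9]
LOAD_FAST b → push 12. Stack: [-2, 9, 12]
BINARY_OP ^ → 9 ^ 12 = 5. Stack: [-2, 5]
BINARY_OP - → -2 - 5 = -7. Stack: [-7]
STORE_FAST w → w=-7. Stack: []
LOAD_FAST_LOAD_FAST a,b → push -12,12. Stack: [-12, 12]
BINARY_OP % → -12 % 12 = 0. Stack: [0]
STORE_FAST m → m=0. Stack: []
LOAD_FAST_LOAD_FAST m,w → push 0,-7. Stack: [0, -7]
COMPARE_OP bool(>) → 0 vs -7 = True. Stack: [True]
POP_JUMP_IF_FALSE → pop True; no jump. Stack: []
LOAD_FAST_LOAD_FAST b,w → push 12,-7. Stack: [12, -7]
BINARY_OP * → 12 * -7 = -84. Stack: [-84]
STORE_FAST q → q=-84. Stack: []
LOAD_CONST → push 11. Stack: [11]
LOAD_FAST m → push 0. Stack: [11, 0]
BINARY_OP & → 11 & 0 = 0. Stack: [0]
STORE_FAST u → u=0. Stack: []
LOAD_CONST → push 10. Stack: [10]
LOAD_FAST b → push 12. Stack: [10, 12]
BINARY_OP + → 10 + 12 = 22. Stack: [22]
STORE_FAST s → s=22. Stack: []
LOAD_FAST s → push 22. Stack: [22]
RETURN_VALUE → return 22.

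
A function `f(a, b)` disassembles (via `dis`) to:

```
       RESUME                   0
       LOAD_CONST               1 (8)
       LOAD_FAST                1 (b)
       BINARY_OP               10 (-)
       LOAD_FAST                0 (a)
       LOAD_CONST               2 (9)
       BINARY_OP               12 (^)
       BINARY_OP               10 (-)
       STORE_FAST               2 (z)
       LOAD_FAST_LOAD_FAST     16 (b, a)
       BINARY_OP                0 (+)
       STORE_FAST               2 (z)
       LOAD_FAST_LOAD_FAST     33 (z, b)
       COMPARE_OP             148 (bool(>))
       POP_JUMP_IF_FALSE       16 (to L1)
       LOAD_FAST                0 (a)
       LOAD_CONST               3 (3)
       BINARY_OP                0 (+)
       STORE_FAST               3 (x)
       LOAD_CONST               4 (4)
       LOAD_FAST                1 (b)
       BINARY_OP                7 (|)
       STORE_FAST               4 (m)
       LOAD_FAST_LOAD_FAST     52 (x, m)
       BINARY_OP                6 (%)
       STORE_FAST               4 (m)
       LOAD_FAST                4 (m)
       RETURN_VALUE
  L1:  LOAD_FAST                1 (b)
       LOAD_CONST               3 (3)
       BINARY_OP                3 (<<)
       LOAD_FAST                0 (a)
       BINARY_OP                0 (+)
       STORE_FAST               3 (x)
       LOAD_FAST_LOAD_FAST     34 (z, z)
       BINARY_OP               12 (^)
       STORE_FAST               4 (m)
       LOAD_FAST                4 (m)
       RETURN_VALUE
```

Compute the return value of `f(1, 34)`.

LOAD_CONST → push 8. Stack: [8]
LOAD_FAST b → push 34. Stack: [8, 34]
BINARY_OP - → 8 - 34 = -26. Stack: [-26]
LOAD_FAST a → push 1. Stack: [-26, 1]
LOAD_CONST → push 9. Stack: [-26, 1, 9]
BINARY_OP ^ → 1 ^ 9 = 8. Stack: [-26, 8]
BINARY_OP - → -26 - 8 = -34. Stack: [-34]
STORE_FAST z → z=-34. Stack: []
LOAD_FAST_LOAD_FAST b,a → push 34,1. Stack: [34, 1]
BINARY_OP + → 34 + 1 = 35. Stack: [35]
STORE_FAST z → z=35. Stack: []
LOAD_FAST_LOAD_FAST z,b → push 35,34. Stack: [35, 34]
COMPARE_OP bool(>) → 35 vs 34 = True. Stack: [True]
POP_JUMP_IF_FALSE → pop True; no jump. Stack: []
LOAD_FAST a → push 1. Stack: [1]
LOAD_CONST → push 3. Stack: [1, 3]
BINARY_OP + → 1 + 3 = 4. Stack: [4]
STORE_FAST x → x=4. Stack: []
LOAD_CONST → push 4. Stack: [4]
LOAD_FAST b → push 34. Stack: [4, 34]
BINARY_OP | → 4 | 34 = 38. Stack: [38]
STORE_FAST m → m=38. Stack: []
LOAD_FAST_LOAD_FAST x,m → push 4,38. Stack: [4, 38]
BINARY_OP % → 4 % 38 = 4. Stack: [4]
STORE_FAST m → m=4. Stack: []
LOAD_FAST m → push 4. Stack: [4]
RETURN_VALUE → return 4.

4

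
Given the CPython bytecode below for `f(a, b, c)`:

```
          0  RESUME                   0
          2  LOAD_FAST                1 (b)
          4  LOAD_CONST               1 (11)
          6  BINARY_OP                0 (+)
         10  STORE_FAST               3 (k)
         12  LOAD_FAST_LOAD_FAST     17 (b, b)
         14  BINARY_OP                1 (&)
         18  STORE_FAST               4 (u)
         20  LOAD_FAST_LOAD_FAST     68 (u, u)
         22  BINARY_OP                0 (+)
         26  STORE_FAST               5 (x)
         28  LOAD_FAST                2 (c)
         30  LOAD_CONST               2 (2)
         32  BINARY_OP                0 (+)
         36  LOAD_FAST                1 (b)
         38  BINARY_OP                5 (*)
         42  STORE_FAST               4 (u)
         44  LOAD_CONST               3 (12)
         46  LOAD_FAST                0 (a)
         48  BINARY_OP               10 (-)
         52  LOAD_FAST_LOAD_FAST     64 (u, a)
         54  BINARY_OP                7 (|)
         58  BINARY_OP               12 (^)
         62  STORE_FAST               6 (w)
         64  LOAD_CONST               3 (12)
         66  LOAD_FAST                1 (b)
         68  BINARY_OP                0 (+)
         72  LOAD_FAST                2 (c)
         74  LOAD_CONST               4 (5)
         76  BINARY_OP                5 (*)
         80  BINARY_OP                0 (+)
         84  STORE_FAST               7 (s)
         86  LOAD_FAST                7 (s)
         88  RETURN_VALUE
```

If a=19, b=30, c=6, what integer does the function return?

LOAD_FAST b → push 30. Stack: [30]
LOAD_CONST → push 11. Stack: [30, 11]
BINARY_OP + → 30 + 11 = 41. Stack: [41]
STORE_FAST k → k=41. Stack: []
LOAD_FAST_LOAD_FAST b,b → push 30,30. Stack: [30, 30]
BINARY_OP & → 30 & 30 = 30. Stack: [30]
STORE_FAST u → u=30. Stack: []
LOAD_FAST_LOAD_FAST u,u → push 30,30. Stack: [30, 30]
BINARY_OP + → 30 + 30 = 60. Stack: [60]
STORE_FAST x → x=60. Stack: []
LOAD_FAST c → push 6. Stack: [6]
LOAD_CONST → push 2. Stack: [6, 2]
BINARY_OP + → 6 + 2 = 8. Stack: [8]
LOAD_FAST b → push 30. Stack: [8, 30]
BINARY_OP * → 8 * 30 = 240. Stack: [240]
STORE_FAST u → u=240. Stack: []
LOAD_CONST → push 12. Stack: [12]
LOAD_FAST a → push 19. Stack: [12, 19]
BINARY_OP - → 12 - 19 = -7. Stack: [-7]
LOAD_FAST_LOAD_FAST u,a → push 240,19. Stack: [-7, 240, 19]
BINARY_OP | → 240 | 19 = 243. Stack: [-7, 243]
BINARY_OP ^ → -7 ^ 243 = -246. Stack: [-246]
STORE_FAST w → w=-246. Stack: []
LOAD_CONST → push 12. Stack: [12]
LOAD_FAST b → push 30. Stack: [12, 30]
BINARY_OP + → 12 + 30 = 42. Stack: [42]
LOAD_FAST c → push 6. Stack: [42, 6]
LOAD_CONST → push 5. Stack: [42, 6, 5]
BINARY_OP * → 6 * 5 = 30. Stack: [42, 30]
BINARY_OP + → 42 + 30 = 72. Stack: [72]
STORE_FAST s → s=72. Stack: []
LOAD_FAST s → push 72. Stack: [72]
RETURN_VALUE → return 72.

72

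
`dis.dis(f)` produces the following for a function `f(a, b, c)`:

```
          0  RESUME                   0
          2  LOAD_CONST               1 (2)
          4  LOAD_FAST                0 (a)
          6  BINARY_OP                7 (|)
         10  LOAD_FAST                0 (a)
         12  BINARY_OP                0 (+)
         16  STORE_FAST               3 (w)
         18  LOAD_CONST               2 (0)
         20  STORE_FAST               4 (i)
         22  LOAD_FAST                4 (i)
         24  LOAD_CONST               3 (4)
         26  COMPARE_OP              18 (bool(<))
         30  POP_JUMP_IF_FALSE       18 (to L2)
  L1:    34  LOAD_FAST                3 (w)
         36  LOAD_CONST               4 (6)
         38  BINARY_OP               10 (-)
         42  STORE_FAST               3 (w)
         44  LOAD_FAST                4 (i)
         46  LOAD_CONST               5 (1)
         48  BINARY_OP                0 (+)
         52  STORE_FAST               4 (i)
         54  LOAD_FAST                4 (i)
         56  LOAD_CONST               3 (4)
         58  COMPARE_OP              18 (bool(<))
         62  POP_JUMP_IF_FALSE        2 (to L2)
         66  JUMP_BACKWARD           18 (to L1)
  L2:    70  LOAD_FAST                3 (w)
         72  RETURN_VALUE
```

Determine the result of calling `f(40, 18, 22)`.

58

LOAD_CONST → push 2. Stack: [2]
LOAD_FAST a → push 40. Stack: [2, 40]
BINARY_OP | → 2 | 40 = 42. Stack: [42]
LOAD_FAST a → push 40. Stack: [42, 40]
BINARY_OP + → 42 + 40 = 82. Stack: [82]
STORE_FAST w → w=82. Stack: []
LOAD_CONST → push 0. Stack: [0]
STORE_FAST i → i=0. Stack: []
LOAD_FAST i → push 0. Stack: [0]
LOAD_CONST → push 4. Stack: [0, 4]
COMPARE_OP bool(<) → 0 vs 4 = True. Stack: [True]
POP_JUMP_IF_FALSE → pop True; no jump. Stack: []
LOAD_FAST w → push 82. Stack: [82]
LOAD_CONST → push 6. Stack: [82, 6]
BINARY_OP - → 82 - 6 = 76. Stack: [76]
STORE_FAST w → w=76. Stack: []
LOAD_FAST i → push 0. Stack: [0]
LOAD_CONST → push 1. Stack: [0, 1]
BINARY_OP + → 0 + 1 = 1. Stack: [1]
STORE_FAST i → i=1. Stack: []
LOAD_FAST i → push 1. Stack: [1]
LOAD_CONST → push 4. Stack: [1, 4]
COMPARE_OP bool(<) → 1 vs 4 = True. Stack: [True]
POP_JUMP_IF_FALSE → pop True; no jump. Stack: []
LOAD_FAST w → push 76. Stack: [76]
LOAD_CONST → push 6. Stack: [76, 6]
BINARY_OP - → 76 - 6 = 70. Stack: [70]
STORE_FAST w → w=70. Stack: []
LOAD_FAST i → push 1. Stack: [1]
LOAD_CONST → push 1. Stack: [1, 1]
BINARY_OP + → 1 + 1 = 2. Stack: [2]
STORE_FAST i → i=2. Stack: []
LOAD_FAST i → push 2. Stack: [2]
LOAD_CONST → push 4. Stack: [2, 4]
COMPARE_OP bool(<) → 2 vs 4 = True. Stack: [True]
POP_JUMP_IF_FALSE → pop True; no jump. Stack: []
LOAD_FAST w → push 70. Stack: [70]
LOAD_CONST → push 6. Stack: [70, 6]
BINARY_OP - → 70 - 6 = 64. Stack: [64]
STORE_FAST w → w=64. Stack: []
LOAD_FAST i → push 2. Stack: [2]
LOAD_CONST → push 1. Stack: [2, 1]
BINARY_OP + → 2 + 1 = 3. Stack: [3]
STORE_FAST i → i=3. Stack: []
LOAD_FAST i → push 3. Stack: [3]
LOAD_CONST → push 4. Stack: [3, 4]
COMPARE_OP bool(<) → 3 vs 4 = True. Stack: [True]
POP_JUMP_IF_FALSE → pop True; no jump. Stack: []
LOAD_FAST w → push 64. Stack: [64]
LOAD_CONST → push 6. Stack: [64, 6]
BINARY_OP - → 64 - 6 = 58. Stack: [58]
STORE_FAST w → w=58. Stack: []
LOAD_FAST i → push 3. Stack: [3]
LOAD_CONST → push 1. Stack: [3, 1]
BINARY_OP + → 3 + 1 = 4. Stack: [4]
STORE_FAST i → i=4. Stack: []
LOAD_FAST i → push 4. Stack: [4]
LOAD_CONST → push 4. Stack: [4, 4]
COMPARE_OP bool(<) → 4 vs 4 = False. Stack: [False]
POP_JUMP_IF_FALSE → pop False; jump. Stack: []
LOAD_FAST w → push 58. Stack: [58]
RETURN_VALUE → return 58.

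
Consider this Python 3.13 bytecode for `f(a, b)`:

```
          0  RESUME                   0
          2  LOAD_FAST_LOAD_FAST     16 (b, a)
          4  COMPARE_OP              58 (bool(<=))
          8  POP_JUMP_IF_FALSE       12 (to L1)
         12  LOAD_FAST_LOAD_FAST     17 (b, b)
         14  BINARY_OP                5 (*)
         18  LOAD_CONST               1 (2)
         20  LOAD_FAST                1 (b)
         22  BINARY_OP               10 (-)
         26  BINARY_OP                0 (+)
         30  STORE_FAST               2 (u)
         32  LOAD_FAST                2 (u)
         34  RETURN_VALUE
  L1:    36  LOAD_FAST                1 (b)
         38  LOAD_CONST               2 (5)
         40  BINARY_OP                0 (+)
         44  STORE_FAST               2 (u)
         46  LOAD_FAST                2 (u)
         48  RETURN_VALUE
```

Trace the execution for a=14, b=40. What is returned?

LOAD_FAST_LOAD_FAST b,a → push 40,14. Stack: [40, 14]
COMPARE_OP bool(<=) → 40 vs 14 = False. Stack: [False]
POP_JUMP_IF_FALSE → pop False; jump. Stack: []
LOAD_FAST b → push 40. Stack: [40]
LOAD_CONST → push 5. Stack: [40, 5]
BINARY_OP + → 40 + 5 = 45. Stack: [45]
STORE_FAST u → u=45. Stack: []
LOAD_FAST u → push 45. Stack: [45]
RETURN_VALUE → return 45.

45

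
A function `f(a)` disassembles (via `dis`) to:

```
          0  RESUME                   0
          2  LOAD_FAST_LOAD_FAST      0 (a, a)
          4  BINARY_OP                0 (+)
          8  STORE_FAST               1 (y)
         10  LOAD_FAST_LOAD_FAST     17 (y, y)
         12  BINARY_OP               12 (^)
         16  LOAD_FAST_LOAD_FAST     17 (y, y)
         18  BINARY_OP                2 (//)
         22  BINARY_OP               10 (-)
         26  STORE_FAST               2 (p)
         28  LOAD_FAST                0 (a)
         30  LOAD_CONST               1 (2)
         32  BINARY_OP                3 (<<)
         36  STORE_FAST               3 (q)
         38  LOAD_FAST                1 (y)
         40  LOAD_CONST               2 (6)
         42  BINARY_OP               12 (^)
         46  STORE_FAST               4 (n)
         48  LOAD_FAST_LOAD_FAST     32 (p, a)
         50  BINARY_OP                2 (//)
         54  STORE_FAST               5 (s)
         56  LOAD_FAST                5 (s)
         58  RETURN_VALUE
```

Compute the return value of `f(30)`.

LOAD_FAST_LOAD_FAST a,a → push 30,30. Stack: [30, 30]
BINARY_OP + → 30 + 30 = 60. Stack: [60]
STORE_FAST y → y=60. Stack: []
LOAD_FAST_LOAD_FAST y,y → push 60,60. Stack: [60, 60]
BINARY_OP ^ → 60 ^ 60 = 0. Stack: [0]
LOAD_FAST_LOAD_FAST y,y → push 60,60. Stack: [0, 60, 60]
BINARY_OP // → 60 // 60 = 1. Stack: [0, 1]
BINARY_OP - → 0 - 1 = -1. Stack: [-1]
STORE_FAST p → p=-1. Stack: []
LOAD_FAST a → push 30. Stack: [30]
LOAD_CONST → push 2. Stack: [30, 2]
BINARY_OP << → 30 << 2 = 120. Stack: [120]
STORE_FAST q → q=120. Stack: []
LOAD_FAST y → push 60. Stack: [60]
LOAD_CONST → push 6. Stack: [60, 6]
BINARY_OP ^ → 60 ^ 6 = 58. Stack: [58]
STORE_FAST n → n=58. Stack: []
LOAD_FAST_LOAD_FAST p,a → push -1,30. Stack: [-1, 30]
BINARY_OP // → -1 // 30 = -1. Stack: [-1]
STORE_FAST s → s=-1. Stack: []
LOAD_FAST s → push -1. Stack: [-1]
RETURN_VALUE → return -1.

-1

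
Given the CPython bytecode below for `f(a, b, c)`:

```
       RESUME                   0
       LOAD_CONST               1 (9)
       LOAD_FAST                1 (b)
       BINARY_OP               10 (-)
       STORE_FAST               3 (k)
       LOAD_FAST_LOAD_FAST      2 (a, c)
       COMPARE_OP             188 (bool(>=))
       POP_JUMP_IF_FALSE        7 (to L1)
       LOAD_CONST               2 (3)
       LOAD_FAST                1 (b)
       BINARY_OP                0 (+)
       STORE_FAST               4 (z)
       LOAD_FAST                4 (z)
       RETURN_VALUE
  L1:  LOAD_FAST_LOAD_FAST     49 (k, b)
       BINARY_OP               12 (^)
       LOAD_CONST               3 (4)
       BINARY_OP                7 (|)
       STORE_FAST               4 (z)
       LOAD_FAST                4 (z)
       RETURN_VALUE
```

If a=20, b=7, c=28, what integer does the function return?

LOAD_CONST → push 9. Stack: [9]
LOAD_FAST b → push 7. Stack: [9, 7]
BINARY_OP - → 9 - 7 = 2. Stack: [2]
STORE_FAST k → k=2. Stack: []
LOAD_FAST_LOAD_FAST a,c → push 20,28. Stack: [20, 28]
COMPARE_OP bool(>=) → 20 vs 28 = False. Stack: [False]
POP_JUMP_IF_FALSE → pop False; jump. Stack: []
LOAD_FAST_LOAD_FAST k,b → push 2,7. Stack: [2, 7]
BINARY_OP ^ → 2 ^ 7 = 5. Stack: [5]
LOAD_CONST → push 4. Stack: [5, 4]
BINARY_OP | → 5 | 4 = 5. Stack: [5]
STORE_FAST z → z=5. Stack: []
LOAD_FAST z → push 5. Stack: [5]
RETURN_VALUE → return 5.

5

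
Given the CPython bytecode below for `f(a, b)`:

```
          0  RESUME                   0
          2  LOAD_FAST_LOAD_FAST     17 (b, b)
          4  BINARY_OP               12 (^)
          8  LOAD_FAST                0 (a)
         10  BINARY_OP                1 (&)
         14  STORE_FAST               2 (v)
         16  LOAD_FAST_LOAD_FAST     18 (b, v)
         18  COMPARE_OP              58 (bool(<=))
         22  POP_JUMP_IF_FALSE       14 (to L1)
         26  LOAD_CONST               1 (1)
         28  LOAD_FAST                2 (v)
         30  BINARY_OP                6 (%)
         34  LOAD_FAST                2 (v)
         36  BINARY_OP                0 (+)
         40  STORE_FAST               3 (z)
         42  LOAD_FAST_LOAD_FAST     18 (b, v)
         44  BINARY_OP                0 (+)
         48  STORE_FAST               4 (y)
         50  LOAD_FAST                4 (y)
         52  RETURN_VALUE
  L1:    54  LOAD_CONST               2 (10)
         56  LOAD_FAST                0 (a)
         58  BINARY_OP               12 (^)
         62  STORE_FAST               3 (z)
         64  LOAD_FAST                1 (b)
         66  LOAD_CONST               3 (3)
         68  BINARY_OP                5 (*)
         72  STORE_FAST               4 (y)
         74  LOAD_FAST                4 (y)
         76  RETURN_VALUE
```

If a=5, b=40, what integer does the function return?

120

LOAD_FAST_LOAD_FAST b,b → push 40,40. Stack: [40, 40]
BINARY_OP ^ → 40 ^ 40 = 0. Stack: [0]
LOAD_FAST a → push 5. Stack: [0, 5]
BINARY_OP & → 0 & 5 = 0. Stack: [0]
STORE_FAST v → v=0. Stack: []
LOAD_FAST_LOAD_FAST b,v → push 40,0. Stack: [40, 0]
COMPARE_OP bool(<=) → 40 vs 0 = False. Stack: [False]
POP_JUMP_IF_FALSE → pop False; jump. Stack: []
LOAD_CONST → push 10. Stack: [10]
LOAD_FAST a → push 5. Stack: [10, 5]
BINARY_OP ^ → 10 ^ 5 = 15. Stack: [15]
STORE_FAST z → z=15. Stack: []
LOAD_FAST b → push 40. Stack: [40]
LOAD_CONST → push 3. Stack: [40, 3]
BINARY_OP * → 40 * 3 = 120. Stack: [120]
STORE_FAST y → y=120. Stack: []
LOAD_FAST y → push 120. Stack: [120]
RETURN_VALUE → return 120.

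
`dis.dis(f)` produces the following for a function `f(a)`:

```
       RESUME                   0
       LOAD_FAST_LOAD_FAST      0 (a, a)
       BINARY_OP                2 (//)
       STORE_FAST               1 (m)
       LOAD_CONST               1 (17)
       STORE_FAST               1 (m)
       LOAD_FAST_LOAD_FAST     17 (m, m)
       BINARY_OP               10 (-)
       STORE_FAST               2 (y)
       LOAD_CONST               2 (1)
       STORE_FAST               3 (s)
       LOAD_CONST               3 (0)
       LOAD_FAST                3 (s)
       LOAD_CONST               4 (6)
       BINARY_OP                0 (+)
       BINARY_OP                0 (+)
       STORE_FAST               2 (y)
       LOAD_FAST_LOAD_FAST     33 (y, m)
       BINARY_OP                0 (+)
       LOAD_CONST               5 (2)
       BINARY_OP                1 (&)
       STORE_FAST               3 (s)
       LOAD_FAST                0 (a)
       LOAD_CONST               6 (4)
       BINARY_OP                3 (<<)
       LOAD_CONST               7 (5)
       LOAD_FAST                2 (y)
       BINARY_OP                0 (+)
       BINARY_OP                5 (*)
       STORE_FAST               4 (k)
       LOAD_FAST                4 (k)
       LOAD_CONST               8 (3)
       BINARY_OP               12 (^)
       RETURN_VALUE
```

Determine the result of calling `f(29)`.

5571

LOAD_FAST_LOAD_FAST a,a → push 29,29. Stack: [29, 29]
BINARY_OP // → 29 // 29 = 1. Stack: [1]
STORE_FAST m → m=1. Stack: []
LOAD_CONST → push 17. Stack: [17]
STORE_FAST m → m=17. Stack: []
LOAD_FAST_LOAD_FAST m,m → push 17,17. Stack: [17, 17]
BINARY_OP - → 17 - 17 = 0. Stack: [0]
STORE_FAST y → y=0. Stack: []
LOAD_CONST → push 1. Stack: [1]
STORE_FAST s → s=1. Stack: []
LOAD_CONST → push 0. Stack: [0]
LOAD_FAST s → push 1. Stack: [0, 1]
LOAD_CONST → push 6. Stack: [0, 1, 6]
BINARY_OP + → 1 + 6 = 7. Stack: [0, 7]
BINARY_OP + → 0 + 7 = 7. Stack: [7]
STORE_FAST y → y=7. Stack: []
LOAD_FAST_LOAD_FAST y,m → push 7,17. Stack: [7, 17]
BINARY_OP + → 7 + 17 = 24. Stack: [24]
LOAD_CONST → push 2. Stack: [24, 2]
BINARY_OP & → 24 & 2 = 0. Stack: [0]
STORE_FAST s → s=0. Stack: []
LOAD_FAST a → push 29. Stack: [29]
LOAD_CONST → push 4. Stack: [29, 4]
BINARY_OP << → 29 << 4 = 464. Stack: [464]
LOAD_CONST → push 5. Stack: [464, 5]
LOAD_FAST y → push 7. Stack: [464, 5, 7]
BINARY_OP + → 5 + 7 = 12. Stack: [464, 12]
BINARY_OP * → 464 * 12 = 5568. Stack: [5568]
STORE_FAST k → k=5568. Stack: []
LOAD_FAST k → push 5568. Stack: [5568]
LOAD_CONST → push 3. Stack: [5568, 3]
BINARY_OP ^ → 5568 ^ 3 = 5571. Stack: [5571]
RETURN_VALUE → return 5571.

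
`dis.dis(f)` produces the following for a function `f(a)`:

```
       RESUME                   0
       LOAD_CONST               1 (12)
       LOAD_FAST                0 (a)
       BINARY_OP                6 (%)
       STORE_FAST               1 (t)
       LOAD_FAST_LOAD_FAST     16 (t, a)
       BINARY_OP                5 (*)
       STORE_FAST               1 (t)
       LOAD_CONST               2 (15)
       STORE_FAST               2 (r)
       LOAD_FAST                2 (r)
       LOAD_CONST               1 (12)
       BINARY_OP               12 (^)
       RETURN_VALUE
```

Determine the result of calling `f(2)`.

LOAD_CONST → push 12. Stack: [12]
LOAD_FAST a → push 2. Stack: [12, 2]
BINARY_OP % → 12 % 2 = 0. Stack: [0]
STORE_FAST t → t=0. Stack: []
LOAD_FAST_LOAD_FAST t,a → push 0,2. Stack: [0, 2]
BINARY_OP * → 0 * 2 = 0. Stack: [0]
STORE_FAST t → t=0. Stack: []
LOAD_CONST → push 15. Stack: [15]
STORE_FAST r → r=15. Stack: []
LOAD_FAST r → push 15. Stack: [15]
LOAD_CONST → push 12. Stack: [15, 12]
BINARY_OP ^ → 15 ^ 12 = 3. Stack: [3]
RETURN_VALUE → return 3.

3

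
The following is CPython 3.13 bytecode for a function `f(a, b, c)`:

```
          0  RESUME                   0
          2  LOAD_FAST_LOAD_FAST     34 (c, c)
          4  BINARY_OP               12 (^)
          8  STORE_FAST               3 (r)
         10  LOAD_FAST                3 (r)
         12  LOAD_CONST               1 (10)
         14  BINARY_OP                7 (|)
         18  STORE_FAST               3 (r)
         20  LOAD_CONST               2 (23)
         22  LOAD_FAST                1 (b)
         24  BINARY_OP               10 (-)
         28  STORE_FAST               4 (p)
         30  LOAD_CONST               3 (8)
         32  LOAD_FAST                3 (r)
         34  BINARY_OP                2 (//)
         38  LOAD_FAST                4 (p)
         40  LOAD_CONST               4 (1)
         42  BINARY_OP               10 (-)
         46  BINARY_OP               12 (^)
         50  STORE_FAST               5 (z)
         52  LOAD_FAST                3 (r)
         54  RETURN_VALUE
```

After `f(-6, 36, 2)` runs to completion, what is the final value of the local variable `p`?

LOAD_FAST_LOAD_FAST c,c → push 2,2. Stack: [2, 2]
BINARY_OP ^ → 2 ^ 2 = 0. Stack: [0]
STORE_FAST r → r=0. Stack: []
LOAD_FAST r → push 0. Stack: [0]
LOAD_CONST → push 10. Stack: [0, 10]
BINARY_OP | → 0 | 10 = 10. Stack: [10]
STORE_FAST r → r=10. Stack: []
LOAD_CONST → push 23. Stack: [23]
LOAD_FAST b → push 36. Stack: [23, 36]
BINARY_OP - → 23 - 36 = -13. Stack: [-13]
STORE_FAST p → p=-13. Stack: []
LOAD_CONST → push 8. Stack: [8]
LOAD_FAST r → push 10. Stack: [8, 10]
BINARY_OP // → 8 // 10 = 0. Stack: [0]
LOAD_FAST p → push -13. Stack: [0, -13]
LOAD_CONST → push 1. Stack: [0, -13, 1]
BINARY_OP - → -13 - 1 = -14. Stack: [0, -14]
BINARY_OP ^ → 0 ^ -14 = -14. Stack: [-14]
STORE_FAST z → z=-14. Stack: []
LOAD_FAST r → push 10. Stack: [10]
RETURN_VALUE → return 10.

-13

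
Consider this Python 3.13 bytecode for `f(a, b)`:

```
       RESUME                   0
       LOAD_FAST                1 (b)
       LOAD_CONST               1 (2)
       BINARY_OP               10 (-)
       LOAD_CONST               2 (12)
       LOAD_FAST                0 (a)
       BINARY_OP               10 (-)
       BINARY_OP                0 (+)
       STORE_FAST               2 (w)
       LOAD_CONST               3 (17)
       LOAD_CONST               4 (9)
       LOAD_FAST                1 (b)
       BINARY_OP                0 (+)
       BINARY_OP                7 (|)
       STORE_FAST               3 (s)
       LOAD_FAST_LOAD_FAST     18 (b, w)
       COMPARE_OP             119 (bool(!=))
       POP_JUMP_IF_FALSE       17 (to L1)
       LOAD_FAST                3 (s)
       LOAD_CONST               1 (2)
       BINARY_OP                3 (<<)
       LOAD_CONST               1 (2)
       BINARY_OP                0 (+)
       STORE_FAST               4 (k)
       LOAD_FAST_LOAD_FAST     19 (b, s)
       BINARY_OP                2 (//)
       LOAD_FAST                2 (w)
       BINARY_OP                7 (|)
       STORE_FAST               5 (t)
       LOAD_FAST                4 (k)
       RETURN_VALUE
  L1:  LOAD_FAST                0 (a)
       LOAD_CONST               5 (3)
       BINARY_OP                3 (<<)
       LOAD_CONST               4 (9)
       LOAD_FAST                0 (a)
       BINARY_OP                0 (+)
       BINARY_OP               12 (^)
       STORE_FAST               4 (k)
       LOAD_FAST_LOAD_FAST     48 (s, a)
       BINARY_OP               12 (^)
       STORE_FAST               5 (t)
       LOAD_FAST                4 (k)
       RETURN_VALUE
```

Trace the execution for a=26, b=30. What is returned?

222

LOAD_FAST b → push 30. Stack: [30]
LOAD_CONST → push 2. Stack: [30, 2]
BINARY_OP - → 30 - 2 = 28. Stack: [28]
LOAD_CONST → push 12. Stack: [28, 12]
LOAD_FAST a → push 26. Stack: [28, 12, 26]
BINARY_OP - → 12 - 26 = -14. Stack: [28, -14]
BINARY_OP + → 28 + -14 = 14. Stack: [14]
STORE_FAST w → w=14. Stack: []
LOAD_CONST → push 17. Stack: [17]
LOAD_CONST → push 9. Stack: [17, 9]
LOAD_FAST b → push 30. Stack: [17, 9, 30]
BINARY_OP + → 9 + 30 = 39. Stack: [17, 39]
BINARY_OP | → 17 | 39 = 55. Stack: [55]
STORE_FAST s → s=55. Stack: []
LOAD_FAST_LOAD_FAST b,w → push 30,14. Stack: [30, 14]
COMPARE_OP bool(!=) → 30 vs 14 = True. Stack: [True]
POP_JUMP_IF_FALSE → pop True; no jump. Stack: []
LOAD_FAST s → push 55. Stack: [55]
LOAD_CONST → push 2. Stack: [55, 2]
BINARY_OP << → 55 << 2 = 220. Stack: [220]
LOAD_CONST → push 2. Stack: [220, 2]
BINARY_OP + → 220 + 2 = 222. Stack: [222]
STORE_FAST k → k=222. Stack: []
LOAD_FAST_LOAD_FAST b,s → push 30,55. Stack: [30, 55]
BINARY_OP // → 30 // 55 = 0. Stack: [0]
LOAD_FAST w → push 14. Stack: [0, 14]
BINARY_OP | → 0 | 14 = 14. Stack: [14]
STORE_FAST t → t=14. Stack: []
LOAD_FAST k → push 222. Stack: [222]
RETURN_VALUE → return 222.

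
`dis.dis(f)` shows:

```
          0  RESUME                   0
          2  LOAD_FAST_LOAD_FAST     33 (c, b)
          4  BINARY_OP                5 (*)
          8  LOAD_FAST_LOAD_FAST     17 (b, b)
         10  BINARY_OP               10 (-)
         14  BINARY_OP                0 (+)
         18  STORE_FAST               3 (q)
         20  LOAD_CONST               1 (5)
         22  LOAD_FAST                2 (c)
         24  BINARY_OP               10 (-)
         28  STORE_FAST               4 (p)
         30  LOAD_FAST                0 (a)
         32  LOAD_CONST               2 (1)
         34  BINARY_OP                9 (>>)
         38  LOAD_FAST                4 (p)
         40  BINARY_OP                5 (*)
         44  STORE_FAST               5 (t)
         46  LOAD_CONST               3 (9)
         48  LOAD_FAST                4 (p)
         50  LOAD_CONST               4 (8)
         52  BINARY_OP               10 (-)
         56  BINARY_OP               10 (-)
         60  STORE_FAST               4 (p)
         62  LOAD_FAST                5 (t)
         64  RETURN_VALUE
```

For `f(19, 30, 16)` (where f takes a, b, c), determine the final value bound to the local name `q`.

LOAD_FAST_LOAD_FAST c,b → push 16,30. Stack: [16, 30]
BINARY_OP * → 16 * 30 = 480. Stack: [480]
LOAD_FAST_LOAD_FAST b,b → push 30,30. Stack: [480, 30, 30]
BINARY_OP - → 30 - 30 = 0. Stack: [480, 0]
BINARY_OP + → 480 + 0 = 480. Stack: [480]
STORE_FAST q → q=480. Stack: []
LOAD_CONST → push 5. Stack: [5]
LOAD_FAST c → push 16. Stack: [5, 16]
BINARY_OP - → 5 - 16 = -11. Stack: [-11]
STORE_FAST p → p=-11. Stack: []
LOAD_FAST a → push 19. Stack: [19]
LOAD_CONST → push 1. Stack: [19, 1]
BINARY_OP >> → 19 >> 1 = 9. Stack: [9]
LOAD_FAST p → push -11. Stack: [9, -11]
BINARY_OP * → 9 * -11 = -99. Stack: [-99]
STORE_FAST t → t=-99. Stack: []
LOAD_CONST → push 9. Stack: [9]
LOAD_FAST p → push -11. Stack: [9, -11]
LOAD_CONST → push 8. Stack: [9, -11, 8]
BINARY_OP - → -11 - 8 = -19. Stack: [9, -19]
BINARY_OP - → 9 - -19 = 28. Stack: [28]
STORE_FAST p → p=28. Stack: []
LOAD_FAST t → push -99. Stack: [-99]
RETURN_VALUE → return -99.

480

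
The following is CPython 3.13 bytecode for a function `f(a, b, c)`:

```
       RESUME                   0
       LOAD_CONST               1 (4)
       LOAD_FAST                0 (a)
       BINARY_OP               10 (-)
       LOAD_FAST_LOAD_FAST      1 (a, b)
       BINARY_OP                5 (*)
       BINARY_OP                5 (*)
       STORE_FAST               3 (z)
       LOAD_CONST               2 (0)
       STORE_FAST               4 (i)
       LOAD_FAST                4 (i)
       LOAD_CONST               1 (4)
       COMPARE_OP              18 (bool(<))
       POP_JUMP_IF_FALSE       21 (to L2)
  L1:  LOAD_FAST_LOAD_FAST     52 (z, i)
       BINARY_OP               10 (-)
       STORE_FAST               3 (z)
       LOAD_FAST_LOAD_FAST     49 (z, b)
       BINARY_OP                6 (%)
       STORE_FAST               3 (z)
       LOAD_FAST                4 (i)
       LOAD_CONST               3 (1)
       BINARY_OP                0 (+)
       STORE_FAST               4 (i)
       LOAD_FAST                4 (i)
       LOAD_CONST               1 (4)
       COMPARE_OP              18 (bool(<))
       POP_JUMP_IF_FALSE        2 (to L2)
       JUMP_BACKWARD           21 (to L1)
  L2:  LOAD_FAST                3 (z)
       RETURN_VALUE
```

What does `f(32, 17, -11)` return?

11

LOAD_CONST → push 4
LOAD_FAST a → push 32
BINARY_OP - → 4 - 32 = -28
LOAD_FAST_LOAD_FAST a,b → push 32,17
BINARY_OP * → 32 * 17 = 544
BINARY_OP * → -28 * 544 = -15232
STORE_FAST z → z=-15232
LOAD_CONST → push 0
STORE_FAST i → i=0
LOAD_FAST i → push 0
LOAD_CONST → push 4
COMPARE_OP bool(<) → 0 vs 4 = True
POP_JUMP_IF_FALSE → pop True; no jump
LOAD_FAST_LOAD_FAST z,i → push -15232,0
BINARY_OP - → -15232 - 0 = -15232
STORE_FAST z → z=-15232
LOAD_FAST_LOAD_FAST z,b → push -15232,17
BINARY_OP % → -15232 % 17 = 0
STORE_FAST z → z=0
LOAD_FAST i → push 0
LOAD_CONST → push 1
BINARY_OP + → 0 + 1 = 1
STORE_FAST i → i=1
LOAD_FAST i → push 1
LOAD_CONST → push 4
COMPARE_OP bool(<) → 1 vs 4 = True
POP_JUMP_IF_FALSE → pop True; no jump
LOAD_FAST_LOAD_FAST z,i → push 0,1
BINARY_OP - → 0 - 1 = -1
STORE_FAST z → z=-1
LOAD_FAST_LOAD_FAST z,b → push -1,17
BINARY_OP % → -1 % 17 = 16
STORE_FAST z → z=16
LOAD_FAST i → push 1
LOAD_CONST → push 1
BINARY_OP + → 1 + 1 = 2
STORE_FAST i → i=2
LOAD_FAST i → push 2
LOAD_CONST → push 4
COMPARE_OP bool(<) → 2 vs 4 = True
POP_JUMP_IF_FALSE → pop True; no jump
LOAD_FAST_LOAD_FAST z,i → push 16,2
BINARY_OP - → 16 - 2 = 14
STORE_FAST z → z=14
LOAD_FAST_LOAD_FAST z,b → push 14,17
BINARY_OP % → 14 % 17 = 14
STORE_FAST z → z=14
LOAD_FAST i → push 2
LOAD_CONST → push 1
BINARY_OP + → 2 + 1 = 3
STORE_FAST i → i=3
LOAD_FAST i → push 3
LOAD_CONST → push 4
COMPARE_OP bool(<) → 3 vs 4 = True
POP_JUMP_IF_FALSE → pop True; no jump
LOAD_FAST_LOAD_FAST z,i → push 14,3
BINARY_OP - → 14 - 3 = 11
STORE_FAST z → z=11
LOAD_FAST_LOAD_FAST z,b → push 11,17
BINARY_OP % → 11 % 17 = 11
STORE_FAST z → z=11
LOAD_FAST i → push 3
LOAD_CONST → push 1
BINARY_OP + → 3 + 1 = 4
STORE_FAST i → i=4
LOAD_FAST i → push 4
LOAD_CONST → push 4
COMPARE_OP bool(<) → 4 vs 4 = False
POP_JUMP_IF_FALSE → pop False; jump
LOAD_FAST z → push 11
RETURN_VALUE → return 11.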